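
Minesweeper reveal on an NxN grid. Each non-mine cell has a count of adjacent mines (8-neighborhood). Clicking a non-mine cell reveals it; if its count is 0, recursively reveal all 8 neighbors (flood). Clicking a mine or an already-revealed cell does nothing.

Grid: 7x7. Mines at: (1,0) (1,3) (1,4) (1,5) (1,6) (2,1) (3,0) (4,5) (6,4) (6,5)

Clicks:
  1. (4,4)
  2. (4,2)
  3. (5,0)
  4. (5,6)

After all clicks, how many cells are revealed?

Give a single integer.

Click 1 (4,4) count=1: revealed 1 new [(4,4)] -> total=1
Click 2 (4,2) count=0: revealed 20 new [(2,2) (2,3) (2,4) (3,1) (3,2) (3,3) (3,4) (4,0) (4,1) (4,2) (4,3) (5,0) (5,1) (5,2) (5,3) (5,4) (6,0) (6,1) (6,2) (6,3)] -> total=21
Click 3 (5,0) count=0: revealed 0 new [(none)] -> total=21
Click 4 (5,6) count=2: revealed 1 new [(5,6)] -> total=22

Answer: 22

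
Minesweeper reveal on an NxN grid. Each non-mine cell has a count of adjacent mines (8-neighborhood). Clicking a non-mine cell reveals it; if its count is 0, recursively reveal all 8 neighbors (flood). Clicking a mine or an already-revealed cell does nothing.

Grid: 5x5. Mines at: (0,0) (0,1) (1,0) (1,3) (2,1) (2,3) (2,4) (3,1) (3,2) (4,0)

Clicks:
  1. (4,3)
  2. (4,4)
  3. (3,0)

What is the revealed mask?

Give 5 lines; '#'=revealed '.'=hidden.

Click 1 (4,3) count=1: revealed 1 new [(4,3)] -> total=1
Click 2 (4,4) count=0: revealed 3 new [(3,3) (3,4) (4,4)] -> total=4
Click 3 (3,0) count=3: revealed 1 new [(3,0)] -> total=5

Answer: .....
.....
.....
#..##
...##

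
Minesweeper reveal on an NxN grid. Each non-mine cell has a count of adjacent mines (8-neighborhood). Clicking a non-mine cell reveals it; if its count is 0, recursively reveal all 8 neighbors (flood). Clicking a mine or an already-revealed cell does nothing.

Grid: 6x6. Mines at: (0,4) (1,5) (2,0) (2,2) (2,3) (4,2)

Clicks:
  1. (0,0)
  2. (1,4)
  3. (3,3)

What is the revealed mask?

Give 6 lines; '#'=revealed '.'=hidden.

Click 1 (0,0) count=0: revealed 8 new [(0,0) (0,1) (0,2) (0,3) (1,0) (1,1) (1,2) (1,3)] -> total=8
Click 2 (1,4) count=3: revealed 1 new [(1,4)] -> total=9
Click 3 (3,3) count=3: revealed 1 new [(3,3)] -> total=10

Answer: ####..
#####.
......
...#..
......
......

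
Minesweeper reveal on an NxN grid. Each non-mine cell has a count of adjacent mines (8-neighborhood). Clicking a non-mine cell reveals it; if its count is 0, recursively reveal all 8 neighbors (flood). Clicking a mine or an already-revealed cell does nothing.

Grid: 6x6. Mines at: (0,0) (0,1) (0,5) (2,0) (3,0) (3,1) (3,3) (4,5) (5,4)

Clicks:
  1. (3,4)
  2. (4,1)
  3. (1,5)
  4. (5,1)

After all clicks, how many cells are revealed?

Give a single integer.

Answer: 10

Derivation:
Click 1 (3,4) count=2: revealed 1 new [(3,4)] -> total=1
Click 2 (4,1) count=2: revealed 1 new [(4,1)] -> total=2
Click 3 (1,5) count=1: revealed 1 new [(1,5)] -> total=3
Click 4 (5,1) count=0: revealed 7 new [(4,0) (4,2) (4,3) (5,0) (5,1) (5,2) (5,3)] -> total=10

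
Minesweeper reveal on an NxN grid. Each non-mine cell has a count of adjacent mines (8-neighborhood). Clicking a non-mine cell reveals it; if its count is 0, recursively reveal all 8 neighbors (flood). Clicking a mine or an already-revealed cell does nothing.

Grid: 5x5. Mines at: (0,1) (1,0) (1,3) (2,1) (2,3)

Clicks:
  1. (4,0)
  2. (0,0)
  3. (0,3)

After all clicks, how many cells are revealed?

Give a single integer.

Click 1 (4,0) count=0: revealed 10 new [(3,0) (3,1) (3,2) (3,3) (3,4) (4,0) (4,1) (4,2) (4,3) (4,4)] -> total=10
Click 2 (0,0) count=2: revealed 1 new [(0,0)] -> total=11
Click 3 (0,3) count=1: revealed 1 new [(0,3)] -> total=12

Answer: 12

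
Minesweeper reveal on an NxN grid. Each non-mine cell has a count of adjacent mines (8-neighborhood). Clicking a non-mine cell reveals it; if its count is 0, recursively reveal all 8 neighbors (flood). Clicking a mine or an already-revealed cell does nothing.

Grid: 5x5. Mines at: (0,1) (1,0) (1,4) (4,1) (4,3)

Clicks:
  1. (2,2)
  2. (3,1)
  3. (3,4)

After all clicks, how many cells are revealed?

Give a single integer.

Answer: 10

Derivation:
Click 1 (2,2) count=0: revealed 9 new [(1,1) (1,2) (1,3) (2,1) (2,2) (2,3) (3,1) (3,2) (3,3)] -> total=9
Click 2 (3,1) count=1: revealed 0 new [(none)] -> total=9
Click 3 (3,4) count=1: revealed 1 new [(3,4)] -> total=10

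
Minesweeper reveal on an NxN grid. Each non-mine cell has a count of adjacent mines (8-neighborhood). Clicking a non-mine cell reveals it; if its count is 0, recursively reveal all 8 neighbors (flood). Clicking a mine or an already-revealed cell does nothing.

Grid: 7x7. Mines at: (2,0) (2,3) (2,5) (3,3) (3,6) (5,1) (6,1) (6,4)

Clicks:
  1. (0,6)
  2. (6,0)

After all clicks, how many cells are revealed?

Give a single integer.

Answer: 15

Derivation:
Click 1 (0,6) count=0: revealed 14 new [(0,0) (0,1) (0,2) (0,3) (0,4) (0,5) (0,6) (1,0) (1,1) (1,2) (1,3) (1,4) (1,5) (1,6)] -> total=14
Click 2 (6,0) count=2: revealed 1 new [(6,0)] -> total=15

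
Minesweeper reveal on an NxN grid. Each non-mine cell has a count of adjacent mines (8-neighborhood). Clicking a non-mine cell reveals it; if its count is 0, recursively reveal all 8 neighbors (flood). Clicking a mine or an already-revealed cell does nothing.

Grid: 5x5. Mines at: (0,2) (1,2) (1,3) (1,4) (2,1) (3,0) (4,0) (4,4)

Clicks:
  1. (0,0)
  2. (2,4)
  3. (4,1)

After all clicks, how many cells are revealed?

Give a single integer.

Answer: 6

Derivation:
Click 1 (0,0) count=0: revealed 4 new [(0,0) (0,1) (1,0) (1,1)] -> total=4
Click 2 (2,4) count=2: revealed 1 new [(2,4)] -> total=5
Click 3 (4,1) count=2: revealed 1 new [(4,1)] -> total=6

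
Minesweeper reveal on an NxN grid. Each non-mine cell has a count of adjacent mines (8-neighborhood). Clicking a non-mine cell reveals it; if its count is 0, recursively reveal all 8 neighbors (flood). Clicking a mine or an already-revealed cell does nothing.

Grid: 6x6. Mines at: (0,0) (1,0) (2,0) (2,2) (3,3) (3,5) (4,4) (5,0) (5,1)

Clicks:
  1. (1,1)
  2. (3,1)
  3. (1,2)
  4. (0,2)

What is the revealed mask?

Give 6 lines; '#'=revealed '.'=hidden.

Click 1 (1,1) count=4: revealed 1 new [(1,1)] -> total=1
Click 2 (3,1) count=2: revealed 1 new [(3,1)] -> total=2
Click 3 (1,2) count=1: revealed 1 new [(1,2)] -> total=3
Click 4 (0,2) count=0: revealed 11 new [(0,1) (0,2) (0,3) (0,4) (0,5) (1,3) (1,4) (1,5) (2,3) (2,4) (2,5)] -> total=14

Answer: .#####
.#####
...###
.#....
......
......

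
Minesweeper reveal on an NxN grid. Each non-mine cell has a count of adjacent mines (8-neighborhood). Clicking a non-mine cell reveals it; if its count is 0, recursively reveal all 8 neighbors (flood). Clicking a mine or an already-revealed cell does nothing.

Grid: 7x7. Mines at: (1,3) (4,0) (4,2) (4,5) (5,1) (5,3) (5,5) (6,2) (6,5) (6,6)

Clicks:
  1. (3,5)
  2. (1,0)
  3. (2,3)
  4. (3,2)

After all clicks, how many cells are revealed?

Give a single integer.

Click 1 (3,5) count=1: revealed 1 new [(3,5)] -> total=1
Click 2 (1,0) count=0: revealed 12 new [(0,0) (0,1) (0,2) (1,0) (1,1) (1,2) (2,0) (2,1) (2,2) (3,0) (3,1) (3,2)] -> total=13
Click 3 (2,3) count=1: revealed 1 new [(2,3)] -> total=14
Click 4 (3,2) count=1: revealed 0 new [(none)] -> total=14

Answer: 14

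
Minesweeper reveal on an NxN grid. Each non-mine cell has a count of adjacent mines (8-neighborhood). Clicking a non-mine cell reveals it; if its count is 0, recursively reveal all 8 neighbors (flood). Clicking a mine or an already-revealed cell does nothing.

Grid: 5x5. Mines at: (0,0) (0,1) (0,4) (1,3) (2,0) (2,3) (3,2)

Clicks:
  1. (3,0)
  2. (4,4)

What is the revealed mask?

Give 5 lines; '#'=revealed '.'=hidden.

Answer: .....
.....
.....
#..##
...##

Derivation:
Click 1 (3,0) count=1: revealed 1 new [(3,0)] -> total=1
Click 2 (4,4) count=0: revealed 4 new [(3,3) (3,4) (4,3) (4,4)] -> total=5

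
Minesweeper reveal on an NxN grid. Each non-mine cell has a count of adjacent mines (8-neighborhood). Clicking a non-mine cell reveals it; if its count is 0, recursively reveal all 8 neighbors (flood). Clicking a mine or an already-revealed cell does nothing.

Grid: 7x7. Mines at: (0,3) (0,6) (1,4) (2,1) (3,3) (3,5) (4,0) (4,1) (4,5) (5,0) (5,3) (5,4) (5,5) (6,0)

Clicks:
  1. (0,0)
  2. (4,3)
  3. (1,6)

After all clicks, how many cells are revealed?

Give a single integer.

Answer: 8

Derivation:
Click 1 (0,0) count=0: revealed 6 new [(0,0) (0,1) (0,2) (1,0) (1,1) (1,2)] -> total=6
Click 2 (4,3) count=3: revealed 1 new [(4,3)] -> total=7
Click 3 (1,6) count=1: revealed 1 new [(1,6)] -> total=8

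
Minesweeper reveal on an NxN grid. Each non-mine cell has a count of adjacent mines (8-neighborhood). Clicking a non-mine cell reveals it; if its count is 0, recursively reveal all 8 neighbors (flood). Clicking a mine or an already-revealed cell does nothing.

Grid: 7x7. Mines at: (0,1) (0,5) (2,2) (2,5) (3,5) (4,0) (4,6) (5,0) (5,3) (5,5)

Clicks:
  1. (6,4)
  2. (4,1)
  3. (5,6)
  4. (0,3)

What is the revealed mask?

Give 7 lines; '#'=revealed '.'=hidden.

Click 1 (6,4) count=2: revealed 1 new [(6,4)] -> total=1
Click 2 (4,1) count=2: revealed 1 new [(4,1)] -> total=2
Click 3 (5,6) count=2: revealed 1 new [(5,6)] -> total=3
Click 4 (0,3) count=0: revealed 6 new [(0,2) (0,3) (0,4) (1,2) (1,3) (1,4)] -> total=9

Answer: ..###..
..###..
.......
.......
.#.....
......#
....#..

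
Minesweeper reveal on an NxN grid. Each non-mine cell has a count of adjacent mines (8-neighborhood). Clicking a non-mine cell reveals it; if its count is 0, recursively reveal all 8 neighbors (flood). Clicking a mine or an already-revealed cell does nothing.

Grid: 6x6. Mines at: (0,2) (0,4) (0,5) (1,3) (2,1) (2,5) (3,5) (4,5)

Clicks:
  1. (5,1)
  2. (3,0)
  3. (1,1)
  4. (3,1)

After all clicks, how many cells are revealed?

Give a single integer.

Click 1 (5,1) count=0: revealed 18 new [(2,2) (2,3) (2,4) (3,0) (3,1) (3,2) (3,3) (3,4) (4,0) (4,1) (4,2) (4,3) (4,4) (5,0) (5,1) (5,2) (5,3) (5,4)] -> total=18
Click 2 (3,0) count=1: revealed 0 new [(none)] -> total=18
Click 3 (1,1) count=2: revealed 1 new [(1,1)] -> total=19
Click 4 (3,1) count=1: revealed 0 new [(none)] -> total=19

Answer: 19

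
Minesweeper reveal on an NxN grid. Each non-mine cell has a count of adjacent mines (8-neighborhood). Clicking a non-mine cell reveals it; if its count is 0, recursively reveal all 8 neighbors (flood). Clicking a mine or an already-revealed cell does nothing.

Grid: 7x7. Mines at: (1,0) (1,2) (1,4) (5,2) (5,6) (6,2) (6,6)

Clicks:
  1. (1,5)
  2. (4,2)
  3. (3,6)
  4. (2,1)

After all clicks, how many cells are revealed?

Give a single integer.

Answer: 35

Derivation:
Click 1 (1,5) count=1: revealed 1 new [(1,5)] -> total=1
Click 2 (4,2) count=1: revealed 1 new [(4,2)] -> total=2
Click 3 (3,6) count=0: revealed 33 new [(0,5) (0,6) (1,6) (2,0) (2,1) (2,2) (2,3) (2,4) (2,5) (2,6) (3,0) (3,1) (3,2) (3,3) (3,4) (3,5) (3,6) (4,0) (4,1) (4,3) (4,4) (4,5) (4,6) (5,0) (5,1) (5,3) (5,4) (5,5) (6,0) (6,1) (6,3) (6,4) (6,5)] -> total=35
Click 4 (2,1) count=2: revealed 0 new [(none)] -> total=35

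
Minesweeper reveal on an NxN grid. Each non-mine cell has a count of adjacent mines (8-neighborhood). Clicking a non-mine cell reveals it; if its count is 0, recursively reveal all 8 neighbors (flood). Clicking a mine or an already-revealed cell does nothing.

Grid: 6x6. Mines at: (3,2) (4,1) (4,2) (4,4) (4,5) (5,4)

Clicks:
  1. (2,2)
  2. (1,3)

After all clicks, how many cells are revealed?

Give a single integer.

Click 1 (2,2) count=1: revealed 1 new [(2,2)] -> total=1
Click 2 (1,3) count=0: revealed 22 new [(0,0) (0,1) (0,2) (0,3) (0,4) (0,5) (1,0) (1,1) (1,2) (1,3) (1,4) (1,5) (2,0) (2,1) (2,3) (2,4) (2,5) (3,0) (3,1) (3,3) (3,4) (3,5)] -> total=23

Answer: 23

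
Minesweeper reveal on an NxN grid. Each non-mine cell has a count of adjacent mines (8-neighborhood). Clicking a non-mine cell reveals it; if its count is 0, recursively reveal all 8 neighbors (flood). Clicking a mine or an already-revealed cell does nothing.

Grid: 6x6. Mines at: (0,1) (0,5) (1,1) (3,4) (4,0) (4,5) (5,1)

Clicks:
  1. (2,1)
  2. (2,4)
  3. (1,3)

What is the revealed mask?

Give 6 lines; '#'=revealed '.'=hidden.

Click 1 (2,1) count=1: revealed 1 new [(2,1)] -> total=1
Click 2 (2,4) count=1: revealed 1 new [(2,4)] -> total=2
Click 3 (1,3) count=0: revealed 8 new [(0,2) (0,3) (0,4) (1,2) (1,3) (1,4) (2,2) (2,3)] -> total=10

Answer: ..###.
..###.
.####.
......
......
......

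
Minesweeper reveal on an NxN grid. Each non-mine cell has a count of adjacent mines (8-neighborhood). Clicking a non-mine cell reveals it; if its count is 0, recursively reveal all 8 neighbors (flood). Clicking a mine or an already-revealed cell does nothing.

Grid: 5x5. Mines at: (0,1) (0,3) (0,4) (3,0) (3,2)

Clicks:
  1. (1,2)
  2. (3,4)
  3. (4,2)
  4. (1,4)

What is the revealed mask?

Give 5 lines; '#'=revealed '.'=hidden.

Click 1 (1,2) count=2: revealed 1 new [(1,2)] -> total=1
Click 2 (3,4) count=0: revealed 8 new [(1,3) (1,4) (2,3) (2,4) (3,3) (3,4) (4,3) (4,4)] -> total=9
Click 3 (4,2) count=1: revealed 1 new [(4,2)] -> total=10
Click 4 (1,4) count=2: revealed 0 new [(none)] -> total=10

Answer: .....
..###
...##
...##
..###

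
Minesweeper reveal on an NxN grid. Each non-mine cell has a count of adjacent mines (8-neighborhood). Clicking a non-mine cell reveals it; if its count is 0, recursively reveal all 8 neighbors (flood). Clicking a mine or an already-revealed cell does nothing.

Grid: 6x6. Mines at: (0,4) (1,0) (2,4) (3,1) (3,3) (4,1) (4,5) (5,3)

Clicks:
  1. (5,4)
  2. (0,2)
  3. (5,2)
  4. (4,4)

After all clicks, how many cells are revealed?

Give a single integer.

Click 1 (5,4) count=2: revealed 1 new [(5,4)] -> total=1
Click 2 (0,2) count=0: revealed 9 new [(0,1) (0,2) (0,3) (1,1) (1,2) (1,3) (2,1) (2,2) (2,3)] -> total=10
Click 3 (5,2) count=2: revealed 1 new [(5,2)] -> total=11
Click 4 (4,4) count=3: revealed 1 new [(4,4)] -> total=12

Answer: 12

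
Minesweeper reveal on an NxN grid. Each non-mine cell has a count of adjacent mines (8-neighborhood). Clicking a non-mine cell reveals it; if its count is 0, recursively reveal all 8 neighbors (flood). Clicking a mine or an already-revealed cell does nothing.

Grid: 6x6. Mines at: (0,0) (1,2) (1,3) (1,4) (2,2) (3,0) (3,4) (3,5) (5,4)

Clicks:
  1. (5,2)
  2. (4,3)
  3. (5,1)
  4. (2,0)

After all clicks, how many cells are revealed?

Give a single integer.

Click 1 (5,2) count=0: revealed 11 new [(3,1) (3,2) (3,3) (4,0) (4,1) (4,2) (4,3) (5,0) (5,1) (5,2) (5,3)] -> total=11
Click 2 (4,3) count=2: revealed 0 new [(none)] -> total=11
Click 3 (5,1) count=0: revealed 0 new [(none)] -> total=11
Click 4 (2,0) count=1: revealed 1 new [(2,0)] -> total=12

Answer: 12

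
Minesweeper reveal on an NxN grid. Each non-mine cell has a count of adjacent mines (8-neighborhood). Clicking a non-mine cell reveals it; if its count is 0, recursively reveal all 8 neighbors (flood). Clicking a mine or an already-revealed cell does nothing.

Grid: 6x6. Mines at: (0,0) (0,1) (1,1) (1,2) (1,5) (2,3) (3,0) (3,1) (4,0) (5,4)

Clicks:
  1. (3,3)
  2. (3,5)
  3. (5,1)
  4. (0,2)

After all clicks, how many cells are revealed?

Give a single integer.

Click 1 (3,3) count=1: revealed 1 new [(3,3)] -> total=1
Click 2 (3,5) count=0: revealed 6 new [(2,4) (2,5) (3,4) (3,5) (4,4) (4,5)] -> total=7
Click 3 (5,1) count=1: revealed 1 new [(5,1)] -> total=8
Click 4 (0,2) count=3: revealed 1 new [(0,2)] -> total=9

Answer: 9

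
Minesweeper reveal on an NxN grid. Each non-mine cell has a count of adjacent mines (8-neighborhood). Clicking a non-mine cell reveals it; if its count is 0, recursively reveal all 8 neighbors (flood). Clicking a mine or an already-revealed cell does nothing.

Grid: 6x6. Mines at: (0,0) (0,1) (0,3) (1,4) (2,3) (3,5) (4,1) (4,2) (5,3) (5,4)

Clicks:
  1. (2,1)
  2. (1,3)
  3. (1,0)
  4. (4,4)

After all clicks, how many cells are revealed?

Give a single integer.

Answer: 11

Derivation:
Click 1 (2,1) count=0: revealed 9 new [(1,0) (1,1) (1,2) (2,0) (2,1) (2,2) (3,0) (3,1) (3,2)] -> total=9
Click 2 (1,3) count=3: revealed 1 new [(1,3)] -> total=10
Click 3 (1,0) count=2: revealed 0 new [(none)] -> total=10
Click 4 (4,4) count=3: revealed 1 new [(4,4)] -> total=11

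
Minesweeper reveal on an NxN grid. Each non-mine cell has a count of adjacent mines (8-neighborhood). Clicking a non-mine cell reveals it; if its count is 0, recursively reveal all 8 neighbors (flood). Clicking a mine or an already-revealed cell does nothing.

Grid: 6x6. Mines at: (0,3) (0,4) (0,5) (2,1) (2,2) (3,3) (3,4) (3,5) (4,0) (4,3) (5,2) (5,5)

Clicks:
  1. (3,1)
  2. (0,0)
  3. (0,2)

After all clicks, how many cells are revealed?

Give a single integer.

Click 1 (3,1) count=3: revealed 1 new [(3,1)] -> total=1
Click 2 (0,0) count=0: revealed 6 new [(0,0) (0,1) (0,2) (1,0) (1,1) (1,2)] -> total=7
Click 3 (0,2) count=1: revealed 0 new [(none)] -> total=7

Answer: 7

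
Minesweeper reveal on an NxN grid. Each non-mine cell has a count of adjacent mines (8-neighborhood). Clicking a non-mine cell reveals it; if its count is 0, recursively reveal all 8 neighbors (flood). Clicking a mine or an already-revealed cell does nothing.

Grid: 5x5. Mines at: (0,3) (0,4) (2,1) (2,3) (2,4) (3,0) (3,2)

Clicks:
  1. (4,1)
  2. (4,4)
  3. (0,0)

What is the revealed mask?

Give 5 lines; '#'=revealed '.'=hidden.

Click 1 (4,1) count=2: revealed 1 new [(4,1)] -> total=1
Click 2 (4,4) count=0: revealed 4 new [(3,3) (3,4) (4,3) (4,4)] -> total=5
Click 3 (0,0) count=0: revealed 6 new [(0,0) (0,1) (0,2) (1,0) (1,1) (1,2)] -> total=11

Answer: ###..
###..
.....
...##
.#.##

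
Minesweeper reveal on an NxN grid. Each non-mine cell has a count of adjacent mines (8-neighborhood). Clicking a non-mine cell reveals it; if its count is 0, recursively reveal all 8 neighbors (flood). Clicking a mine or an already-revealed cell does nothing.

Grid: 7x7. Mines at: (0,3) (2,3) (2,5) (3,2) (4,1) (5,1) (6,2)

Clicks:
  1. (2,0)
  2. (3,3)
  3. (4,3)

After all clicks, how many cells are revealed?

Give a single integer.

Click 1 (2,0) count=0: revealed 11 new [(0,0) (0,1) (0,2) (1,0) (1,1) (1,2) (2,0) (2,1) (2,2) (3,0) (3,1)] -> total=11
Click 2 (3,3) count=2: revealed 1 new [(3,3)] -> total=12
Click 3 (4,3) count=1: revealed 1 new [(4,3)] -> total=13

Answer: 13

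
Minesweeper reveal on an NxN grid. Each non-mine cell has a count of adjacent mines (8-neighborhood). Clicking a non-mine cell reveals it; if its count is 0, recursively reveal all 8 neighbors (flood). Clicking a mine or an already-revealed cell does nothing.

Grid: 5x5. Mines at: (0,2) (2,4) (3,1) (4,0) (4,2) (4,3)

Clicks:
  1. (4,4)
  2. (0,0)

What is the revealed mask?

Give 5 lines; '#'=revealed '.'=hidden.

Click 1 (4,4) count=1: revealed 1 new [(4,4)] -> total=1
Click 2 (0,0) count=0: revealed 6 new [(0,0) (0,1) (1,0) (1,1) (2,0) (2,1)] -> total=7

Answer: ##...
##...
##...
.....
....#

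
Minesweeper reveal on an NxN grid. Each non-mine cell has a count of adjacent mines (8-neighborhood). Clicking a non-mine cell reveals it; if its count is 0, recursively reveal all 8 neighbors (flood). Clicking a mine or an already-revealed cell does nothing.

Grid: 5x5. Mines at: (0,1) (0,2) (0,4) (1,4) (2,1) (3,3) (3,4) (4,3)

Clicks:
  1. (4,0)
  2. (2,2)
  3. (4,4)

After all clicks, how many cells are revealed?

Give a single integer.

Click 1 (4,0) count=0: revealed 6 new [(3,0) (3,1) (3,2) (4,0) (4,1) (4,2)] -> total=6
Click 2 (2,2) count=2: revealed 1 new [(2,2)] -> total=7
Click 3 (4,4) count=3: revealed 1 new [(4,4)] -> total=8

Answer: 8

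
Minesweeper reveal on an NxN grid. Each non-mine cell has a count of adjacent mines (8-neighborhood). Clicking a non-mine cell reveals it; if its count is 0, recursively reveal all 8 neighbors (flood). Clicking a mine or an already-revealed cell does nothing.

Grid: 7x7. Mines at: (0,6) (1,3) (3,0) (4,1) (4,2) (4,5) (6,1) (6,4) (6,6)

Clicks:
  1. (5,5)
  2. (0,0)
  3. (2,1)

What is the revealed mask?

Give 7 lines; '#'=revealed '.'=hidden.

Click 1 (5,5) count=3: revealed 1 new [(5,5)] -> total=1
Click 2 (0,0) count=0: revealed 9 new [(0,0) (0,1) (0,2) (1,0) (1,1) (1,2) (2,0) (2,1) (2,2)] -> total=10
Click 3 (2,1) count=1: revealed 0 new [(none)] -> total=10

Answer: ###....
###....
###....
.......
.......
.....#.
.......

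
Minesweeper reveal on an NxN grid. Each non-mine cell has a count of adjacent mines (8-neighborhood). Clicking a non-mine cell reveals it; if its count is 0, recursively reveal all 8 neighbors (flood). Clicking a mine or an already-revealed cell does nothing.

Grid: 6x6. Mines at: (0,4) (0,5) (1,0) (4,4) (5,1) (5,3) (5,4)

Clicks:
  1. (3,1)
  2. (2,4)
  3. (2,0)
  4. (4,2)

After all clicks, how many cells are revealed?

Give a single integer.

Click 1 (3,1) count=0: revealed 24 new [(0,1) (0,2) (0,3) (1,1) (1,2) (1,3) (1,4) (1,5) (2,0) (2,1) (2,2) (2,3) (2,4) (2,5) (3,0) (3,1) (3,2) (3,3) (3,4) (3,5) (4,0) (4,1) (4,2) (4,3)] -> total=24
Click 2 (2,4) count=0: revealed 0 new [(none)] -> total=24
Click 3 (2,0) count=1: revealed 0 new [(none)] -> total=24
Click 4 (4,2) count=2: revealed 0 new [(none)] -> total=24

Answer: 24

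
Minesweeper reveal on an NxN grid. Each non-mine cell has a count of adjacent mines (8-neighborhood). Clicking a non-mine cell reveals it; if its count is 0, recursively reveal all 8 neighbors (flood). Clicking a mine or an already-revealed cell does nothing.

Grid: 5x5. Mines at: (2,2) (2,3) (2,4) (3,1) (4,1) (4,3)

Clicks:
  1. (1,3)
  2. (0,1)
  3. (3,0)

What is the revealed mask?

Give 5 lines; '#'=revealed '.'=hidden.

Click 1 (1,3) count=3: revealed 1 new [(1,3)] -> total=1
Click 2 (0,1) count=0: revealed 11 new [(0,0) (0,1) (0,2) (0,3) (0,4) (1,0) (1,1) (1,2) (1,4) (2,0) (2,1)] -> total=12
Click 3 (3,0) count=2: revealed 1 new [(3,0)] -> total=13

Answer: #####
#####
##...
#....
.....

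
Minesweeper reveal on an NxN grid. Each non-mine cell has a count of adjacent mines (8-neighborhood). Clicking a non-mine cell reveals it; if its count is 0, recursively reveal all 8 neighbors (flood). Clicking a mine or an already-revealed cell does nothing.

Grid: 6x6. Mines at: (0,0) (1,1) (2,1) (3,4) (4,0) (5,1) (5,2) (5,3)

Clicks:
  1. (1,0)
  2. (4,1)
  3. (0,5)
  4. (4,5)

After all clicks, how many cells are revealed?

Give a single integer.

Answer: 15

Derivation:
Click 1 (1,0) count=3: revealed 1 new [(1,0)] -> total=1
Click 2 (4,1) count=3: revealed 1 new [(4,1)] -> total=2
Click 3 (0,5) count=0: revealed 12 new [(0,2) (0,3) (0,4) (0,5) (1,2) (1,3) (1,4) (1,5) (2,2) (2,3) (2,4) (2,5)] -> total=14
Click 4 (4,5) count=1: revealed 1 new [(4,5)] -> total=15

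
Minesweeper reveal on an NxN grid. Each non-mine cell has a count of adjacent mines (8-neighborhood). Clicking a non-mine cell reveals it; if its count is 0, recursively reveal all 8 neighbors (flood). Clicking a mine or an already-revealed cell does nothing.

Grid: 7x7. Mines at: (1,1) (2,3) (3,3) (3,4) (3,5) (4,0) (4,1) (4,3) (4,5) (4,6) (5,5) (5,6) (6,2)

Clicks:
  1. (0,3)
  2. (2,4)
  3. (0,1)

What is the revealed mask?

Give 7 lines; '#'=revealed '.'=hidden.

Click 1 (0,3) count=0: revealed 13 new [(0,2) (0,3) (0,4) (0,5) (0,6) (1,2) (1,3) (1,4) (1,5) (1,6) (2,4) (2,5) (2,6)] -> total=13
Click 2 (2,4) count=4: revealed 0 new [(none)] -> total=13
Click 3 (0,1) count=1: revealed 1 new [(0,1)] -> total=14

Answer: .######
..#####
....###
.......
.......
.......
.......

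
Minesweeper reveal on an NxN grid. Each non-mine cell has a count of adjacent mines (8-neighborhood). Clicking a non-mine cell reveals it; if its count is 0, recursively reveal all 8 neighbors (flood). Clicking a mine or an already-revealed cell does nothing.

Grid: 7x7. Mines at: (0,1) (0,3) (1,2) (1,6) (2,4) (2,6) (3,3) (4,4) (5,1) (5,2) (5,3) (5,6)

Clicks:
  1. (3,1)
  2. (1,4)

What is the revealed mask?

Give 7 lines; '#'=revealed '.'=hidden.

Answer: .......
##..#..
###....
###....
###....
.......
.......

Derivation:
Click 1 (3,1) count=0: revealed 11 new [(1,0) (1,1) (2,0) (2,1) (2,2) (3,0) (3,1) (3,2) (4,0) (4,1) (4,2)] -> total=11
Click 2 (1,4) count=2: revealed 1 new [(1,4)] -> total=12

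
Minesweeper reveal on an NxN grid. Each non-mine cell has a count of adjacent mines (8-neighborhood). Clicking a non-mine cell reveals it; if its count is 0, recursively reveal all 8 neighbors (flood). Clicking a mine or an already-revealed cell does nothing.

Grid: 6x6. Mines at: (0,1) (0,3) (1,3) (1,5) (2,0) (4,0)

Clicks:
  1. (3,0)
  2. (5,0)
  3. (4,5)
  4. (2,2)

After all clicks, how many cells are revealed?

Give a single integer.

Click 1 (3,0) count=2: revealed 1 new [(3,0)] -> total=1
Click 2 (5,0) count=1: revealed 1 new [(5,0)] -> total=2
Click 3 (4,5) count=0: revealed 20 new [(2,1) (2,2) (2,3) (2,4) (2,5) (3,1) (3,2) (3,3) (3,4) (3,5) (4,1) (4,2) (4,3) (4,4) (4,5) (5,1) (5,2) (5,3) (5,4) (5,5)] -> total=22
Click 4 (2,2) count=1: revealed 0 new [(none)] -> total=22

Answer: 22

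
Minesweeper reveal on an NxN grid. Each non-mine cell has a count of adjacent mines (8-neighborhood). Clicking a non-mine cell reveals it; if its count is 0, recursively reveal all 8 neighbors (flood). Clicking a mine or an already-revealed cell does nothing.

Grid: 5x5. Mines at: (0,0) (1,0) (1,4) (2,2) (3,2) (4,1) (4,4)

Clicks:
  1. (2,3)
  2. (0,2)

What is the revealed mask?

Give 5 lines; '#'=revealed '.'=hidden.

Answer: .###.
.###.
...#.
.....
.....

Derivation:
Click 1 (2,3) count=3: revealed 1 new [(2,3)] -> total=1
Click 2 (0,2) count=0: revealed 6 new [(0,1) (0,2) (0,3) (1,1) (1,2) (1,3)] -> total=7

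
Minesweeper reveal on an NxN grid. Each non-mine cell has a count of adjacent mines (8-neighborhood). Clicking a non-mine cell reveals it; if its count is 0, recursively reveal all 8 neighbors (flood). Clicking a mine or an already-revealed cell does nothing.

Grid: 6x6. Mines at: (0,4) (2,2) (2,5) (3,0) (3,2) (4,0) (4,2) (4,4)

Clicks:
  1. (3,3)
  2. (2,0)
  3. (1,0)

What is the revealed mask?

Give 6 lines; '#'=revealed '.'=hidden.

Answer: ####..
####..
##....
...#..
......
......

Derivation:
Click 1 (3,3) count=4: revealed 1 new [(3,3)] -> total=1
Click 2 (2,0) count=1: revealed 1 new [(2,0)] -> total=2
Click 3 (1,0) count=0: revealed 9 new [(0,0) (0,1) (0,2) (0,3) (1,0) (1,1) (1,2) (1,3) (2,1)] -> total=11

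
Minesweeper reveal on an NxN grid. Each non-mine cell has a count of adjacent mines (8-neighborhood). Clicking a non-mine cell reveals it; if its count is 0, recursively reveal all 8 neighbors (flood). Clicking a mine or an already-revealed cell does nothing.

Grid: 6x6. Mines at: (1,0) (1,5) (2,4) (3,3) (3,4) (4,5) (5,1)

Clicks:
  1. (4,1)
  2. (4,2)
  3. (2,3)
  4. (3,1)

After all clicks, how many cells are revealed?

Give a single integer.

Click 1 (4,1) count=1: revealed 1 new [(4,1)] -> total=1
Click 2 (4,2) count=2: revealed 1 new [(4,2)] -> total=2
Click 3 (2,3) count=3: revealed 1 new [(2,3)] -> total=3
Click 4 (3,1) count=0: revealed 7 new [(2,0) (2,1) (2,2) (3,0) (3,1) (3,2) (4,0)] -> total=10

Answer: 10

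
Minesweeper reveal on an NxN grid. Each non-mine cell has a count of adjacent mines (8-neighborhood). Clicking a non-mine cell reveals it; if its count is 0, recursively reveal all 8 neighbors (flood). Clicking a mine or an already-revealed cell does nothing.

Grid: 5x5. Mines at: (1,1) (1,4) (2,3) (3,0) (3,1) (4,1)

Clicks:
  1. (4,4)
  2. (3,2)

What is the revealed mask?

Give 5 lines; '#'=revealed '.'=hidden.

Click 1 (4,4) count=0: revealed 6 new [(3,2) (3,3) (3,4) (4,2) (4,3) (4,4)] -> total=6
Click 2 (3,2) count=3: revealed 0 new [(none)] -> total=6

Answer: .....
.....
.....
..###
..###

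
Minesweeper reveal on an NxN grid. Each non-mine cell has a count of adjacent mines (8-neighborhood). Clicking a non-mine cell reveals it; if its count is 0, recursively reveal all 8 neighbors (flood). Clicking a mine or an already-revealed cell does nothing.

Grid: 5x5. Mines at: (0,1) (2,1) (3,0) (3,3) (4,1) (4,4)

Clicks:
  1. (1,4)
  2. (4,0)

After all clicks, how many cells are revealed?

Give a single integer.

Answer: 10

Derivation:
Click 1 (1,4) count=0: revealed 9 new [(0,2) (0,3) (0,4) (1,2) (1,3) (1,4) (2,2) (2,3) (2,4)] -> total=9
Click 2 (4,0) count=2: revealed 1 new [(4,0)] -> total=10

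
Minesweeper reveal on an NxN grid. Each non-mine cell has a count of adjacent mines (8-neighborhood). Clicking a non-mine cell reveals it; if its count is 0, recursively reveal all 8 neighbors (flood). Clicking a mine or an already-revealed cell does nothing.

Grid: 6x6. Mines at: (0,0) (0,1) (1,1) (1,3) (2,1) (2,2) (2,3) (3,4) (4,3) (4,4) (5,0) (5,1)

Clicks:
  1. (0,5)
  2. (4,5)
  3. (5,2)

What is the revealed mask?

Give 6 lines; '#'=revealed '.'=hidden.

Answer: ....##
....##
....##
......
.....#
..#...

Derivation:
Click 1 (0,5) count=0: revealed 6 new [(0,4) (0,5) (1,4) (1,5) (2,4) (2,5)] -> total=6
Click 2 (4,5) count=2: revealed 1 new [(4,5)] -> total=7
Click 3 (5,2) count=2: revealed 1 new [(5,2)] -> total=8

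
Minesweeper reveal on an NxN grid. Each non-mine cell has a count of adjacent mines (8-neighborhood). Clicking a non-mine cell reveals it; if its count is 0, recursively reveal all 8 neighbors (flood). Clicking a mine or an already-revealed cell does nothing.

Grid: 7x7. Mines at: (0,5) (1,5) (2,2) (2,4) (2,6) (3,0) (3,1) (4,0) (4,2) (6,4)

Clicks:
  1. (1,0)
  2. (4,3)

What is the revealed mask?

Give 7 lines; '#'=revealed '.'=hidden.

Click 1 (1,0) count=0: revealed 12 new [(0,0) (0,1) (0,2) (0,3) (0,4) (1,0) (1,1) (1,2) (1,3) (1,4) (2,0) (2,1)] -> total=12
Click 2 (4,3) count=1: revealed 1 new [(4,3)] -> total=13

Answer: #####..
#####..
##.....
.......
...#...
.......
.......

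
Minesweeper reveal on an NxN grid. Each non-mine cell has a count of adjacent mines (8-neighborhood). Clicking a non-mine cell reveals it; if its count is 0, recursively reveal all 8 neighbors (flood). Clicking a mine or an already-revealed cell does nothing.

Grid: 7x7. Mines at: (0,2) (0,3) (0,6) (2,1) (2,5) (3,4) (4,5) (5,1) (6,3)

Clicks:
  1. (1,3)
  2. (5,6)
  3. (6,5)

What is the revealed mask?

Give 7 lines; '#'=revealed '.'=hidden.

Answer: .......
...#...
.......
.......
.......
....###
....###

Derivation:
Click 1 (1,3) count=2: revealed 1 new [(1,3)] -> total=1
Click 2 (5,6) count=1: revealed 1 new [(5,6)] -> total=2
Click 3 (6,5) count=0: revealed 5 new [(5,4) (5,5) (6,4) (6,5) (6,6)] -> total=7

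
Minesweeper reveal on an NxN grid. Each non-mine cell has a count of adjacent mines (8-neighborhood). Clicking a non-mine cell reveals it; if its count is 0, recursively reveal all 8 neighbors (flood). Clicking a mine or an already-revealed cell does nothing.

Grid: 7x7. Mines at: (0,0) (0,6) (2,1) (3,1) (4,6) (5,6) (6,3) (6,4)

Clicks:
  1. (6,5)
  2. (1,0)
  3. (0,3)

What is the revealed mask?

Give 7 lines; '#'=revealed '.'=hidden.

Click 1 (6,5) count=2: revealed 1 new [(6,5)] -> total=1
Click 2 (1,0) count=2: revealed 1 new [(1,0)] -> total=2
Click 3 (0,3) count=0: revealed 29 new [(0,1) (0,2) (0,3) (0,4) (0,5) (1,1) (1,2) (1,3) (1,4) (1,5) (1,6) (2,2) (2,3) (2,4) (2,5) (2,6) (3,2) (3,3) (3,4) (3,5) (3,6) (4,2) (4,3) (4,4) (4,5) (5,2) (5,3) (5,4) (5,5)] -> total=31

Answer: .#####.
#######
..#####
..#####
..####.
..####.
.....#.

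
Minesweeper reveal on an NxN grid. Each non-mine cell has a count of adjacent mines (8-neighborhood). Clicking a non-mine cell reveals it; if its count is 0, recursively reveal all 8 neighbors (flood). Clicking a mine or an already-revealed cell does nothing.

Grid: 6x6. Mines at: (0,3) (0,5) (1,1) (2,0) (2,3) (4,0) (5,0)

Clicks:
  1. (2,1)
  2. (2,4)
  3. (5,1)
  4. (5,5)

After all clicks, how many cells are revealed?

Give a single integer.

Answer: 20

Derivation:
Click 1 (2,1) count=2: revealed 1 new [(2,1)] -> total=1
Click 2 (2,4) count=1: revealed 1 new [(2,4)] -> total=2
Click 3 (5,1) count=2: revealed 1 new [(5,1)] -> total=3
Click 4 (5,5) count=0: revealed 17 new [(1,4) (1,5) (2,5) (3,1) (3,2) (3,3) (3,4) (3,5) (4,1) (4,2) (4,3) (4,4) (4,5) (5,2) (5,3) (5,4) (5,5)] -> total=20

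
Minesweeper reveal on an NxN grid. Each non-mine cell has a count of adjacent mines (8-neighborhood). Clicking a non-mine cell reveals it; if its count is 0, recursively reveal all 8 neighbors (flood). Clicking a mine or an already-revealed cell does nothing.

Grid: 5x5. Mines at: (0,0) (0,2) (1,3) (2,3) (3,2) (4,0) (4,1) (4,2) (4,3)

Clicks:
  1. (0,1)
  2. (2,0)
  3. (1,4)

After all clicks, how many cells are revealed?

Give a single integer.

Answer: 8

Derivation:
Click 1 (0,1) count=2: revealed 1 new [(0,1)] -> total=1
Click 2 (2,0) count=0: revealed 6 new [(1,0) (1,1) (2,0) (2,1) (3,0) (3,1)] -> total=7
Click 3 (1,4) count=2: revealed 1 new [(1,4)] -> total=8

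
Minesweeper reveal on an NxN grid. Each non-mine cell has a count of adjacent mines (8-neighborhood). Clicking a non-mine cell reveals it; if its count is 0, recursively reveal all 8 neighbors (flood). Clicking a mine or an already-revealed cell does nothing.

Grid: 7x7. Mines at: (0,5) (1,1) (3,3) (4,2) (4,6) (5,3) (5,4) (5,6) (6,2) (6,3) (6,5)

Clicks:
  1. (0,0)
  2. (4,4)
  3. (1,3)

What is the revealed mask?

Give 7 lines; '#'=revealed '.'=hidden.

Click 1 (0,0) count=1: revealed 1 new [(0,0)] -> total=1
Click 2 (4,4) count=3: revealed 1 new [(4,4)] -> total=2
Click 3 (1,3) count=0: revealed 9 new [(0,2) (0,3) (0,4) (1,2) (1,3) (1,4) (2,2) (2,3) (2,4)] -> total=11

Answer: #.###..
..###..
..###..
.......
....#..
.......
.......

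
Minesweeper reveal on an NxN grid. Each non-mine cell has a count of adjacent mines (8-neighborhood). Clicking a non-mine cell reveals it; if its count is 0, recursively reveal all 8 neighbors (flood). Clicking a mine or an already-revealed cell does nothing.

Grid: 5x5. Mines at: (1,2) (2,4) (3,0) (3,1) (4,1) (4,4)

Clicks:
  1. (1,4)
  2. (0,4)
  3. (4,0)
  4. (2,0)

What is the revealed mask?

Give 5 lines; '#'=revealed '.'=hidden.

Answer: ...##
...##
#....
.....
#....

Derivation:
Click 1 (1,4) count=1: revealed 1 new [(1,4)] -> total=1
Click 2 (0,4) count=0: revealed 3 new [(0,3) (0,4) (1,3)] -> total=4
Click 3 (4,0) count=3: revealed 1 new [(4,0)] -> total=5
Click 4 (2,0) count=2: revealed 1 new [(2,0)] -> total=6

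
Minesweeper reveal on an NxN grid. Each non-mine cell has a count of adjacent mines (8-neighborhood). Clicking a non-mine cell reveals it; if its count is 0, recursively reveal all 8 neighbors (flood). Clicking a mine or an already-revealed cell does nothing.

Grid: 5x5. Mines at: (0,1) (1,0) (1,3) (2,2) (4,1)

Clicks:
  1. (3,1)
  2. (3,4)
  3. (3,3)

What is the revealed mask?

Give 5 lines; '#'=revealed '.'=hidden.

Answer: .....
.....
...##
.####
..###

Derivation:
Click 1 (3,1) count=2: revealed 1 new [(3,1)] -> total=1
Click 2 (3,4) count=0: revealed 8 new [(2,3) (2,4) (3,2) (3,3) (3,4) (4,2) (4,3) (4,4)] -> total=9
Click 3 (3,3) count=1: revealed 0 new [(none)] -> total=9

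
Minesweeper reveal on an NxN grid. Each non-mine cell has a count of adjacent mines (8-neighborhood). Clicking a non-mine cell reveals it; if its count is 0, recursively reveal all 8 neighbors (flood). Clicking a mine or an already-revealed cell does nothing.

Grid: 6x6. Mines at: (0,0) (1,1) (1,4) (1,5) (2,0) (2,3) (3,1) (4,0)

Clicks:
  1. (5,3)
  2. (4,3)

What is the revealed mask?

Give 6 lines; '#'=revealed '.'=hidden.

Answer: ......
......
....##
..####
.#####
.#####

Derivation:
Click 1 (5,3) count=0: revealed 16 new [(2,4) (2,5) (3,2) (3,3) (3,4) (3,5) (4,1) (4,2) (4,3) (4,4) (4,5) (5,1) (5,2) (5,3) (5,4) (5,5)] -> total=16
Click 2 (4,3) count=0: revealed 0 new [(none)] -> total=16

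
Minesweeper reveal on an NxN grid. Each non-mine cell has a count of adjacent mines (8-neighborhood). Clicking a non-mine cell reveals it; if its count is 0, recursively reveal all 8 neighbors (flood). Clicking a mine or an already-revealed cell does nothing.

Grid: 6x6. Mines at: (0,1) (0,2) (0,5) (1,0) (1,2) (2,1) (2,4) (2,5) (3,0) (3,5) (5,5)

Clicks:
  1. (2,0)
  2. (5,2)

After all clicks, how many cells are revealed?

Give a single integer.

Answer: 15

Derivation:
Click 1 (2,0) count=3: revealed 1 new [(2,0)] -> total=1
Click 2 (5,2) count=0: revealed 14 new [(3,1) (3,2) (3,3) (3,4) (4,0) (4,1) (4,2) (4,3) (4,4) (5,0) (5,1) (5,2) (5,3) (5,4)] -> total=15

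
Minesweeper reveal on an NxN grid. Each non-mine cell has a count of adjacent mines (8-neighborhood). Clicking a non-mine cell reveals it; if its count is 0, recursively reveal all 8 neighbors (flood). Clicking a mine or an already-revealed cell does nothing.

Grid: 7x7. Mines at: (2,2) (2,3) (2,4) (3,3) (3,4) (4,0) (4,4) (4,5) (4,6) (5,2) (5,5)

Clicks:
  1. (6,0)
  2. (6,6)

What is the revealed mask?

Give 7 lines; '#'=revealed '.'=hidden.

Click 1 (6,0) count=0: revealed 4 new [(5,0) (5,1) (6,0) (6,1)] -> total=4
Click 2 (6,6) count=1: revealed 1 new [(6,6)] -> total=5

Answer: .......
.......
.......
.......
.......
##.....
##....#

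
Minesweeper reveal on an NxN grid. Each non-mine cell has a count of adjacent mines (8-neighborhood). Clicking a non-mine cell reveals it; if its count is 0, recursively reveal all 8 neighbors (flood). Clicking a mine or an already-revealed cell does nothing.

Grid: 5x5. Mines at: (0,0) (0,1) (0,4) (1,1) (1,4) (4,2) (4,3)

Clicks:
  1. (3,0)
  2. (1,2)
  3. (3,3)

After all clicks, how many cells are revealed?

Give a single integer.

Click 1 (3,0) count=0: revealed 6 new [(2,0) (2,1) (3,0) (3,1) (4,0) (4,1)] -> total=6
Click 2 (1,2) count=2: revealed 1 new [(1,2)] -> total=7
Click 3 (3,3) count=2: revealed 1 new [(3,3)] -> total=8

Answer: 8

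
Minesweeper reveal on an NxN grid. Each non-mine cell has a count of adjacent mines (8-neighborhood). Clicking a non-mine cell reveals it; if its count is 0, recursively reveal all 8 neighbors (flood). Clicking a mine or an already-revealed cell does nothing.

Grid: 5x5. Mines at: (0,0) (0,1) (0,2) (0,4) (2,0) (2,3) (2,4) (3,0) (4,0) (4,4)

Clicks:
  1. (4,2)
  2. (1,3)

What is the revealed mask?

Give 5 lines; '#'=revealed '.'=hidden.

Answer: .....
...#.
.....
.###.
.###.

Derivation:
Click 1 (4,2) count=0: revealed 6 new [(3,1) (3,2) (3,3) (4,1) (4,2) (4,3)] -> total=6
Click 2 (1,3) count=4: revealed 1 new [(1,3)] -> total=7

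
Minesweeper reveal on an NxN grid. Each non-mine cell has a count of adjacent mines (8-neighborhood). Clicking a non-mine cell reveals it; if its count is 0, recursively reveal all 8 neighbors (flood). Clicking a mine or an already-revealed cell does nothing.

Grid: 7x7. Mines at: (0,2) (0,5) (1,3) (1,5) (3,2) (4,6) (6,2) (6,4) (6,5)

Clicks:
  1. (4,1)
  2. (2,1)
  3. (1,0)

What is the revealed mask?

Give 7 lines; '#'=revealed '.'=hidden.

Answer: ##.....
##.....
##.....
##.....
##.....
##.....
##.....

Derivation:
Click 1 (4,1) count=1: revealed 1 new [(4,1)] -> total=1
Click 2 (2,1) count=1: revealed 1 new [(2,1)] -> total=2
Click 3 (1,0) count=0: revealed 12 new [(0,0) (0,1) (1,0) (1,1) (2,0) (3,0) (3,1) (4,0) (5,0) (5,1) (6,0) (6,1)] -> total=14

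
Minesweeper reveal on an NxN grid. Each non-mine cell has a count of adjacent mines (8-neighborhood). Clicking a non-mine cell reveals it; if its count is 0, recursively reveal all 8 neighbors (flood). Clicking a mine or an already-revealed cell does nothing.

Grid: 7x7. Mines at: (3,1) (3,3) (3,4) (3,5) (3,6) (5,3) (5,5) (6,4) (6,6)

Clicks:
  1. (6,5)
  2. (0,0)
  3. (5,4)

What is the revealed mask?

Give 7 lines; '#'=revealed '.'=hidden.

Click 1 (6,5) count=3: revealed 1 new [(6,5)] -> total=1
Click 2 (0,0) count=0: revealed 21 new [(0,0) (0,1) (0,2) (0,3) (0,4) (0,5) (0,6) (1,0) (1,1) (1,2) (1,3) (1,4) (1,5) (1,6) (2,0) (2,1) (2,2) (2,3) (2,4) (2,5) (2,6)] -> total=22
Click 3 (5,4) count=3: revealed 1 new [(5,4)] -> total=23

Answer: #######
#######
#######
.......
.......
....#..
.....#.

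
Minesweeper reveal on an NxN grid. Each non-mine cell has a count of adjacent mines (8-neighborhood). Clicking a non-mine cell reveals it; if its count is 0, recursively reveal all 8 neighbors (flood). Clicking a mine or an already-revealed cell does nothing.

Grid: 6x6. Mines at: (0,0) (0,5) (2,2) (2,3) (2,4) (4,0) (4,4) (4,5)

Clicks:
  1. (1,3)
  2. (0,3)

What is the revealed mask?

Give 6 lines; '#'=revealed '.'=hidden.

Answer: .####.
.####.
......
......
......
......

Derivation:
Click 1 (1,3) count=3: revealed 1 new [(1,3)] -> total=1
Click 2 (0,3) count=0: revealed 7 new [(0,1) (0,2) (0,3) (0,4) (1,1) (1,2) (1,4)] -> total=8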